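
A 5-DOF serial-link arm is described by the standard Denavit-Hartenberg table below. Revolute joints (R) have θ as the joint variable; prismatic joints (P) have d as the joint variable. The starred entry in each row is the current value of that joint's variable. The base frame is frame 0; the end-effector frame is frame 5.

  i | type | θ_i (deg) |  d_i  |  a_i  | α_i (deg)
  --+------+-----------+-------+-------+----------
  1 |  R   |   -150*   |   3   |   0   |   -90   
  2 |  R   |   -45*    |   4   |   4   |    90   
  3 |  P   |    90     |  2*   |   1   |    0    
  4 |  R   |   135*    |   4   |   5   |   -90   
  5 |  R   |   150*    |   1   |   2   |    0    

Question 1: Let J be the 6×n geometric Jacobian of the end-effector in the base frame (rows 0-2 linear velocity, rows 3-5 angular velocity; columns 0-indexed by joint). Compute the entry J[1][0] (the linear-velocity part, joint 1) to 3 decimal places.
axis z_0 = ẑ; lever o_n−o_0 = (2.5855,-0.7960,8.2300)
cross product → J_v[:, 0] = (0.7960,2.5855,-0.0000)
J_ω[:, 0] = z_0
entry J[1][0] = 2.5855

2.585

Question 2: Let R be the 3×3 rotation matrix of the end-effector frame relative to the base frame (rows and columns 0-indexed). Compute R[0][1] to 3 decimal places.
0.491

End-effector y-axis (col 1 of R) = (0.4906,-0.1250,0.8624)
R[0][1] = 0.4906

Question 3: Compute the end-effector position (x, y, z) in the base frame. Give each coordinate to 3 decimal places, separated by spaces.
after link 1: o_1 = (0.0000, 0.0000, 3.0000)
after link 2: o_2 = (-0.4495, -4.8783, 5.8284)
after link 3: o_3 = (1.2753, -5.0372, 7.2426)
after link 4: o_4 = (4.1220, 0.6888, 7.5711)
after link 5: o_5 = (2.5855, -0.7960, 8.2300)

2.585 -0.796 8.230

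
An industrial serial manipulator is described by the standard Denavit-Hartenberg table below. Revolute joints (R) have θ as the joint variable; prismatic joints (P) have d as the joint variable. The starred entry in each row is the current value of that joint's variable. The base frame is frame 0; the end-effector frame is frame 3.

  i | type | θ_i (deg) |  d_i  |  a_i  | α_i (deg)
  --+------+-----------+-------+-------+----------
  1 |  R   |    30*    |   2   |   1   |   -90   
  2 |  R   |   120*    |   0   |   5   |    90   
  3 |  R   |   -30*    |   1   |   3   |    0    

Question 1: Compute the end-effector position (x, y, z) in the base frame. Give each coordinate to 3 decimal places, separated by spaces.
-0.924 -2.266 -5.080

after link 1: o_1 = (0.8660, 0.5000, 2.0000)
after link 2: o_2 = (-1.2990, -0.7500, -2.3301)
after link 3: o_3 = (-0.9240, -2.2655, -5.0801)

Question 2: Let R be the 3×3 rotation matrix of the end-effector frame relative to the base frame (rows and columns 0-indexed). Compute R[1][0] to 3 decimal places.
-0.650

End-effector x-axis (col 0 of R) = (-0.1250,-0.6495,-0.7500)
R[1][0] = -0.6495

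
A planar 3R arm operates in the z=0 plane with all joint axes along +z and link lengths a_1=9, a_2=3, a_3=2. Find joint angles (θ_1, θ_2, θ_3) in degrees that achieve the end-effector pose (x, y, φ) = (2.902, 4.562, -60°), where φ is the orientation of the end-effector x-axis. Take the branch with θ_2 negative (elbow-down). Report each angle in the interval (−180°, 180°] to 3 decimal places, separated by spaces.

86.371 -150.004 3.633

wrist centre = target − a_3·(cos φ, sin φ) = (1.9020, 6.2941)
cos θ_2 = (43.2327−9²−3²)/(2·9·3) = -0.8661; θ_2 = -150.0041° (elbow-down)
β = atan2(6.2941,1.9020) = 73.1857°; ψ = atan2(-1.4998,6.4018) = -13.1854°
θ_1 = β − ψ = 86.3711°
θ_3 = φ − θ_1 − θ_2 = 3.6330° (wrapped to (-180°,180°])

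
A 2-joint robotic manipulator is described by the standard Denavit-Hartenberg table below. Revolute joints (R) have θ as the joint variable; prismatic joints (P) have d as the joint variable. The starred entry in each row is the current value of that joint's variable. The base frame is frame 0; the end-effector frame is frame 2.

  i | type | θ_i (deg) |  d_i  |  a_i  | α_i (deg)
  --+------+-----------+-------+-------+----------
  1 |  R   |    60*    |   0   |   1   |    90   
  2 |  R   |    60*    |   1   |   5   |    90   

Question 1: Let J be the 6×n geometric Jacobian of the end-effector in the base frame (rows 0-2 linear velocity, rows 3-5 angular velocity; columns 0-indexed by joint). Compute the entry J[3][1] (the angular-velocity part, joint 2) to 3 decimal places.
axis z_1 = (0.8660,-0.5000,0.0000); lever o_n−o_1 = (2.1160,1.6651,4.3301)
cross product → J_v[:, 1] = (-2.1651,-3.7500,2.5000)
J_ω[:, 1] = z_1
entry J[3][1] = 0.8660

0.866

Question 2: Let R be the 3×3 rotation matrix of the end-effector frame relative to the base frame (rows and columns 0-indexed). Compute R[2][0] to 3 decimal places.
End-effector x-axis (col 0 of R) = (0.2500,0.4330,0.8660)
R[2][0] = 0.8660

0.866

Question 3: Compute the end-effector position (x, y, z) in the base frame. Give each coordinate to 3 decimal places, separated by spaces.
2.616 2.531 4.330

after link 1: o_1 = (0.5000, 0.8660, 0.0000)
after link 2: o_2 = (2.6160, 2.5311, 4.3301)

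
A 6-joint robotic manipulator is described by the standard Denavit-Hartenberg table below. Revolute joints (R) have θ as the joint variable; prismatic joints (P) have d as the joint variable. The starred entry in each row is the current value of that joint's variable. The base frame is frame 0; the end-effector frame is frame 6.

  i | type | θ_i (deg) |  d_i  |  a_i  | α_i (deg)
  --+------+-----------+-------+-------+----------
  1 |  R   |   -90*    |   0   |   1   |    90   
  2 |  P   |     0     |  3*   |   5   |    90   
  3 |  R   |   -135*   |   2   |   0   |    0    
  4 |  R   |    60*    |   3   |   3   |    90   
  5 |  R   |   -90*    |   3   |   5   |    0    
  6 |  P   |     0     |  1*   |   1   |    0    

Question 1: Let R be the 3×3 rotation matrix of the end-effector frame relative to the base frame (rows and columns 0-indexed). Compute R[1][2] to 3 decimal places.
0.966

End-effector z-axis (col 2 of R) = (0.2588,0.9659,-0.0000)
R[1][2] = 0.9659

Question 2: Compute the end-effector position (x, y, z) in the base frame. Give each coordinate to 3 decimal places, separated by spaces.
after link 1: o_1 = (0.0000, -1.0000, 0.0000)
after link 2: o_2 = (-3.0000, -6.0000, 0.0000)
after link 3: o_3 = (-3.0000, -6.0000, -2.0000)
after link 4: o_4 = (-0.1022, -6.7765, -5.0000)
after link 5: o_5 = (0.6742, -3.8787, -0.0000)
after link 6: o_6 = (0.9331, -2.9128, 1.0000)

0.933 -2.913 1.000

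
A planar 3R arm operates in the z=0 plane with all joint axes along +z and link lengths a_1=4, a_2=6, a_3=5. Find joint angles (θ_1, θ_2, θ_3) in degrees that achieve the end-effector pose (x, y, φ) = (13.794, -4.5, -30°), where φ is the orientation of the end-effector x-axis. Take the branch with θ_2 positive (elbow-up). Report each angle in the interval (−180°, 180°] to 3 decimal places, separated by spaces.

wrist centre = target − a_3·(cos φ, sin φ) = (9.4639, -2.0000)
cos θ_2 = (93.5649−4²−6²)/(2·4·6) = 0.8659; θ_2 = 30.0103° (elbow-up)
β = atan2(-2.0000,9.4639) = -11.9327°; ψ = atan2(3.0009,9.1956) = 18.0738°
θ_1 = β − ψ = -30.0065°
θ_3 = φ − θ_1 − θ_2 = -30.0038° (wrapped to (-180°,180°])

-30.007 30.010 -30.004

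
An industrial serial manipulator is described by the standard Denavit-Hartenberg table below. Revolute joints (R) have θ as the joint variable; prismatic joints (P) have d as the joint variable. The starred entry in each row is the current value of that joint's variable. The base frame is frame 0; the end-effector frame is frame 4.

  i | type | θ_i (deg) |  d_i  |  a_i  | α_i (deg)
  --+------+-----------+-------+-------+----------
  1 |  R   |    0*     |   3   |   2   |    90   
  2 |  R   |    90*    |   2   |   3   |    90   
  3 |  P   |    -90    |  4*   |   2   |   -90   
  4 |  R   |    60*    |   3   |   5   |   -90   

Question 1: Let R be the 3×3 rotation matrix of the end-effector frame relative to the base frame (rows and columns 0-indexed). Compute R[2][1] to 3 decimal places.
-1.000

End-effector y-axis (col 1 of R) = (-0.0000,-0.0000,-1.0000)
R[2][1] = -1.0000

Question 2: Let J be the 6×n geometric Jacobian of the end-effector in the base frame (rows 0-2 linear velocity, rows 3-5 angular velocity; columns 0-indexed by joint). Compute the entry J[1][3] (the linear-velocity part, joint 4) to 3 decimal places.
axis z_3 = (0.0000,-0.0000,1.0000); lever o_n−o_3 = (-4.3301,2.5000,3.0000)
cross product → J_v[:, 3] = (-2.5000,-4.3301,0.0000)
J_ω[:, 3] = z_3
entry J[1][3] = -4.3301

-4.330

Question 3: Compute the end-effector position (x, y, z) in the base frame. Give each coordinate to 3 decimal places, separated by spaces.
after link 1: o_1 = (2.0000, 0.0000, 3.0000)
after link 2: o_2 = (2.0000, -2.0000, 6.0000)
after link 3: o_3 = (6.0000, -0.0000, 6.0000)
after link 4: o_4 = (1.6699, 2.5000, 9.0000)

1.670 2.500 9.000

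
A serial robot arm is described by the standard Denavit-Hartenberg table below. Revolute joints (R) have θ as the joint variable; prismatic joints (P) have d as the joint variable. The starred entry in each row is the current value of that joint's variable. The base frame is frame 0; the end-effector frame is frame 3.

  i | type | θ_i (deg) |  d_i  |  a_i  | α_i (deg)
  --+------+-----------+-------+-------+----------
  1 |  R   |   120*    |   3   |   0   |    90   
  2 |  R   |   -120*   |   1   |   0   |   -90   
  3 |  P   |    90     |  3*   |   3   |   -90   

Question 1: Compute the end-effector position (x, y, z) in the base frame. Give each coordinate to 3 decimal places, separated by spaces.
-3.031 1.250 1.500

after link 1: o_1 = (0.0000, 0.0000, 3.0000)
after link 2: o_2 = (0.8660, 0.5000, 3.0000)
after link 3: o_3 = (-3.0311, 1.2500, 1.5000)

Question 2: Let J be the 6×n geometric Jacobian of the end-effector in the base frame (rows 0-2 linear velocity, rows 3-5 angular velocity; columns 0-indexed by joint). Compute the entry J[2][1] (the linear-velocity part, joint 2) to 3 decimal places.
2.598

axis z_1 = (0.8660,0.5000,0.0000); lever o_n−o_1 = (-3.0311,1.2500,-1.5000)
cross product → J_v[:, 1] = (-0.7500,1.2990,2.5981)
J_ω[:, 1] = z_1
entry J[2][1] = 2.5981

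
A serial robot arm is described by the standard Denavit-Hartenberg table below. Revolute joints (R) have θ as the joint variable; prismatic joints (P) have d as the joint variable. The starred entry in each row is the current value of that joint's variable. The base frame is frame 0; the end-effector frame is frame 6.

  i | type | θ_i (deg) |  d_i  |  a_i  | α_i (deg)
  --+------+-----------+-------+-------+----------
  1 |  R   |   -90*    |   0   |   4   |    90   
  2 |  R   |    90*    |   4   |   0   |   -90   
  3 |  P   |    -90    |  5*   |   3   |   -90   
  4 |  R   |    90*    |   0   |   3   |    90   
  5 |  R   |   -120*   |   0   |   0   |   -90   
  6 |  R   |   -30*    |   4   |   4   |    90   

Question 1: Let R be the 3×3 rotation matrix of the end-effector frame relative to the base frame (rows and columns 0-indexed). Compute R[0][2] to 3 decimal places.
End-effector z-axis (col 2 of R) = (-0.8660,-0.2500,0.4330)
R[0][2] = -0.8660

-0.866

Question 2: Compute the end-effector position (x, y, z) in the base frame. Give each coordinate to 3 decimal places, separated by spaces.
-9.000 -3.732 -5.000

after link 1: o_1 = (0.0000, -4.0000, 0.0000)
after link 2: o_2 = (-4.0000, -4.0000, 0.0000)
after link 3: o_3 = (-7.0000, 1.0000, 0.0000)
after link 4: o_4 = (-7.0000, -2.0000, 0.0000)
after link 5: o_5 = (-7.0000, -2.0000, 0.0000)
after link 6: o_6 = (-9.0000, -3.7321, -5.0000)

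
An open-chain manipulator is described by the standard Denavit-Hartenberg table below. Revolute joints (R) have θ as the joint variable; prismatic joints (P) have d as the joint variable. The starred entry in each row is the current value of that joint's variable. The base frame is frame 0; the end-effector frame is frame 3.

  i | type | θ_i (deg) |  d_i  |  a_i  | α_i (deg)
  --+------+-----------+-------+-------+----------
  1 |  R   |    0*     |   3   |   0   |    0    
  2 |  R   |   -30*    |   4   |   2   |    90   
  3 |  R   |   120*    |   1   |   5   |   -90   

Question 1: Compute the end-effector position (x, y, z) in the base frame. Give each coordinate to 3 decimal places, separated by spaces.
after link 1: o_1 = (0.0000, 0.0000, 3.0000)
after link 2: o_2 = (1.7321, -1.0000, 7.0000)
after link 3: o_3 = (-0.9330, -0.6160, 11.3301)

-0.933 -0.616 11.330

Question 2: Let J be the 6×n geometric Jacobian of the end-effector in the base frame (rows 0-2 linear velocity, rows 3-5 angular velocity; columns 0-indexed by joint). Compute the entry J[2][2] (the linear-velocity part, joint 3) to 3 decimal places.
-2.500

axis z_2 = (-0.5000,-0.8660,0.0000); lever o_n−o_2 = (-2.6651,0.3840,4.3301)
cross product → J_v[:, 2] = (-3.7500,2.1651,-2.5000)
J_ω[:, 2] = z_2
entry J[2][2] = -2.5000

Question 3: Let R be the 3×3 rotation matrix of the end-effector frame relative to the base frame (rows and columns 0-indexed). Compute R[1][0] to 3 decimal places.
0.250

End-effector x-axis (col 0 of R) = (-0.4330,0.2500,0.8660)
R[1][0] = 0.2500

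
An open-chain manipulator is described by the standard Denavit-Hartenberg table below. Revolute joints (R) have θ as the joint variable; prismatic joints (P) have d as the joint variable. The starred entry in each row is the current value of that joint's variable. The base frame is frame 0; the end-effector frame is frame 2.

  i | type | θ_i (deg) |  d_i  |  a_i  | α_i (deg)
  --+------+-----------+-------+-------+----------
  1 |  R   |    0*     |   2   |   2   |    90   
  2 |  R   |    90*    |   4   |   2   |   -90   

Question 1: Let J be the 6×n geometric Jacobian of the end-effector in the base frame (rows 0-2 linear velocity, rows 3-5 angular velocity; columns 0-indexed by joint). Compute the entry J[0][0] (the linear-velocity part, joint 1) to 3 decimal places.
4.000

axis z_0 = ẑ; lever o_n−o_0 = (2.0000,-4.0000,4.0000)
cross product → J_v[:, 0] = (4.0000,2.0000,-0.0000)
J_ω[:, 0] = z_0
entry J[0][0] = 4.0000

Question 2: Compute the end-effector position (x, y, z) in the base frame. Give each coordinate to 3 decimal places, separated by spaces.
after link 1: o_1 = (2.0000, 0.0000, 2.0000)
after link 2: o_2 = (2.0000, -4.0000, 4.0000)

2.000 -4.000 4.000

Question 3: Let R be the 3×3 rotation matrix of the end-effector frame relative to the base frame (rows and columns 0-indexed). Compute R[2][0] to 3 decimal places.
End-effector x-axis (col 0 of R) = (0.0000,0.0000,1.0000)
R[2][0] = 1.0000

1.000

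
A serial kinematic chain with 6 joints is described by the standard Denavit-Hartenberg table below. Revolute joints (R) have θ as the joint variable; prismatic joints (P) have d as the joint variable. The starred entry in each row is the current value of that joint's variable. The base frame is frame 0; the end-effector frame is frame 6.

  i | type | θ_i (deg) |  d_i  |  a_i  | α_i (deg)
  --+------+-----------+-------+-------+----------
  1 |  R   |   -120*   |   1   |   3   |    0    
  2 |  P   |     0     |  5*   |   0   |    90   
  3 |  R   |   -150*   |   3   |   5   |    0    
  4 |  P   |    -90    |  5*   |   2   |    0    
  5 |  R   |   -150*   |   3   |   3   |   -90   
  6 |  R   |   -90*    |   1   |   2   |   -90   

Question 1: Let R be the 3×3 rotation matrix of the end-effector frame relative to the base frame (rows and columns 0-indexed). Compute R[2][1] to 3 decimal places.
End-effector y-axis (col 1 of R) = (0.2500,0.4330,-0.8660)
R[2][1] = -0.8660

-0.866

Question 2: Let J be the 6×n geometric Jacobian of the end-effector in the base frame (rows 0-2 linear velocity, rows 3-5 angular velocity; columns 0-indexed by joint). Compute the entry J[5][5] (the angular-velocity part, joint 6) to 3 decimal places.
0.866

axis z_5 = (-0.2500,-0.4330,0.8660); lever o_n−o_5 = (-1.9821,0.5670,0.8660)
cross product → J_v[:, 5] = (-0.8660,-1.5000,-1.0000)
J_ω[:, 5] = z_5
entry J[5][5] = 0.8660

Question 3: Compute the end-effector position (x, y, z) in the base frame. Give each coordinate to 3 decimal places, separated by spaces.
after link 1: o_1 = (-1.5000, -2.5981, 1.0000)
after link 2: o_2 = (-1.5000, -2.5981, 6.0000)
after link 3: o_3 = (-1.9330, 2.6519, 3.5000)
after link 4: o_4 = (-5.7631, 6.0179, 5.2321)
after link 5: o_5 = (-9.6603, 5.2679, 3.7321)
after link 6: o_6 = (-11.6423, 5.8349, 4.5981)

-11.642 5.835 4.598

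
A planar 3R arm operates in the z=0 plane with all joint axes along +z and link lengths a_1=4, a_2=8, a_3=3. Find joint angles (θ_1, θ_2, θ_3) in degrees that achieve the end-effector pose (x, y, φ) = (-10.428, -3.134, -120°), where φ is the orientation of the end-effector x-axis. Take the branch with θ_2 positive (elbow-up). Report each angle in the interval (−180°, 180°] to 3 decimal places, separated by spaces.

119.998 90.003 29.999

wrist centre = target − a_3·(cos φ, sin φ) = (-8.9280, -0.5359)
cos θ_2 = (79.9964−4²−8²)/(2·4·8) = -0.0001; θ_2 = 90.0032° (elbow-up)
β = atan2(-0.5359,-8.9280) = -176.5648°; ψ = atan2(8.0000,3.9995) = 63.4375°
θ_1 = β − ψ = -240.0023°
θ_3 = φ − θ_1 − θ_2 = 29.9991° (wrapped to (-180°,180°])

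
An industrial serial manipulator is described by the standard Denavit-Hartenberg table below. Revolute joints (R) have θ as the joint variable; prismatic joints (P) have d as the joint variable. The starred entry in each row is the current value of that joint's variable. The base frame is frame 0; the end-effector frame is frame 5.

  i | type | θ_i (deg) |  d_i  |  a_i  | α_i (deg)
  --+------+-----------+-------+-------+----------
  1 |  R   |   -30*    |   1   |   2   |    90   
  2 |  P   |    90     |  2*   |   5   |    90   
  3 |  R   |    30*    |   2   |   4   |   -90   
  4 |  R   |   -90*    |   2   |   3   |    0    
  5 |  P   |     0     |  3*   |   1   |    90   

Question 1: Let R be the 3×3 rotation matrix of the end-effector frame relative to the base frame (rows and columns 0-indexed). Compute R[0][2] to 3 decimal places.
0.250

End-effector z-axis (col 2 of R) = (0.2500,0.4330,-0.8660)
R[0][2] = 0.2500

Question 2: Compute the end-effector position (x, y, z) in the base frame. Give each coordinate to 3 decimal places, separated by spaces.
after link 1: o_1 = (1.7321, -1.0000, 1.0000)
after link 2: o_2 = (0.7321, -2.7321, 6.0000)
after link 3: o_3 = (1.4641, -5.4641, 9.4641)
after link 4: o_4 = (3.1962, -8.4641, 8.4641)
after link 5: o_5 = (2.7631, -11.2141, 6.9641)

2.763 -11.214 6.964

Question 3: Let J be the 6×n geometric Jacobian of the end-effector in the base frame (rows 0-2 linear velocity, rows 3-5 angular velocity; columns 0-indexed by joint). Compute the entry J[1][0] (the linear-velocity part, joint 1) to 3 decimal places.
2.763

axis z_0 = ẑ; lever o_n−o_0 = (2.7631,-11.2141,6.9641)
cross product → J_v[:, 0] = (11.2141,2.7631,-0.0000)
J_ω[:, 0] = z_0
entry J[1][0] = 2.7631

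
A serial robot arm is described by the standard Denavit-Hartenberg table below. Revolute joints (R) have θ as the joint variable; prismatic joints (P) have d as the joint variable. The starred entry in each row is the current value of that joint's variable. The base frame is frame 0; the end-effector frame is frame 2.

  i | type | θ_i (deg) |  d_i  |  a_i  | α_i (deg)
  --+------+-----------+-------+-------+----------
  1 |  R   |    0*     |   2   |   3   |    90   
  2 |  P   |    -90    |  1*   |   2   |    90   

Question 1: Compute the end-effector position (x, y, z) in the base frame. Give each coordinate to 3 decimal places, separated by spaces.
after link 1: o_1 = (3.0000, 0.0000, 2.0000)
after link 2: o_2 = (3.0000, -1.0000, 0.0000)

3.000 -1.000 0.000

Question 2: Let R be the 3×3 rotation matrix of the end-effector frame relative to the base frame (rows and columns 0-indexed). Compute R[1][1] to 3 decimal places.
-1.000

End-effector y-axis (col 1 of R) = (0.0000,-1.0000,0.0000)
R[1][1] = -1.0000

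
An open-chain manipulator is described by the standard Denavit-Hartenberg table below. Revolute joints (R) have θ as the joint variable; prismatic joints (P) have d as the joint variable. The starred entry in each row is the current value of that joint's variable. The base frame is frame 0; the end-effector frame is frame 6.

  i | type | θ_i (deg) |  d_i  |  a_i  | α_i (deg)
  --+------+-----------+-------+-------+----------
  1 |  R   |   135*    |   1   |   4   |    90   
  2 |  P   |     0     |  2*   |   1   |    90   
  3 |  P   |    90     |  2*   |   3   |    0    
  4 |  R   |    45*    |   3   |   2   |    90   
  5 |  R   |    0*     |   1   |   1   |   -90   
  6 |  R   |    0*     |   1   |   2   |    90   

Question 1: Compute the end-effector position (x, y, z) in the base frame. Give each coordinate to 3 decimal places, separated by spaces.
after link 1: o_1 = (-2.8284, 2.8284, 1.0000)
after link 2: o_2 = (-2.1213, 4.9497, 1.0000)
after link 3: o_3 = (0.0000, 7.0711, -1.0000)
after link 4: o_4 = (2.0000, 7.0711, -4.0000)
after link 5: o_5 = (3.0000, 8.0711, -4.0000)
after link 6: o_6 = (5.0000, 8.0711, -5.0000)

5.000 8.071 -5.000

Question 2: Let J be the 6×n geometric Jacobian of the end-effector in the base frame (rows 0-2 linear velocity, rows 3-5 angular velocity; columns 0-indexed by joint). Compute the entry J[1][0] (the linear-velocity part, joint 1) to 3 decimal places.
5.000

axis z_0 = ẑ; lever o_n−o_0 = (5.0000,8.0711,-5.0000)
cross product → J_v[:, 0] = (-8.0711,5.0000,0.0000)
J_ω[:, 0] = z_0
entry J[1][0] = 5.0000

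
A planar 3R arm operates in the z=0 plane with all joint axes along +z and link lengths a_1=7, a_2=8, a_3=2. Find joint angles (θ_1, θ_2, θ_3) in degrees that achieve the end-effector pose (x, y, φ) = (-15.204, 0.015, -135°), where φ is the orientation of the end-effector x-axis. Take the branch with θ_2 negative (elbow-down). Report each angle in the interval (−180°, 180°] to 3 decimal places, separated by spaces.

wrist centre = target − a_3·(cos φ, sin φ) = (-13.7898, 1.4292)
cos θ_2 = (192.2009−7²−8²)/(2·7·8) = 0.7072; θ_2 = -44.9965° (elbow-down)
β = atan2(1.4292,-13.7898) = 174.0828°; ψ = atan2(-5.6565,12.6572) = -24.0799°
θ_1 = β − ψ = 198.1627°
θ_3 = φ − θ_1 − θ_2 = 71.8338° (wrapped to (-180°,180°])

-161.837 -44.996 71.834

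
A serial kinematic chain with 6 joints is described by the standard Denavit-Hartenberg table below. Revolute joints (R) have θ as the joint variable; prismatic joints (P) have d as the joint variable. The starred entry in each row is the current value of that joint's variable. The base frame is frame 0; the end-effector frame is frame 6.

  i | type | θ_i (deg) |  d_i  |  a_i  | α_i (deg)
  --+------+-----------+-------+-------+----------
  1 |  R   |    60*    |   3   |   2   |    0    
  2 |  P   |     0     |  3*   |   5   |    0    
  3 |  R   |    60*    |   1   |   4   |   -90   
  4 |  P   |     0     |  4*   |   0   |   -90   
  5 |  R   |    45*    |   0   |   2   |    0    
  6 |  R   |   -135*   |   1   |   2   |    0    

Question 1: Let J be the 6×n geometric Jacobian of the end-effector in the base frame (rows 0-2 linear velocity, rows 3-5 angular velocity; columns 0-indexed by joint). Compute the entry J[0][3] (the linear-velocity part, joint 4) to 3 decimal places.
prismatic axis z_3 = (-0.8660,-0.5000,0.0000)
J_v[:, 3] = z_3; J_ω[:, 3] = (0,0,0)
entry J[0][3] = -0.8660

-0.866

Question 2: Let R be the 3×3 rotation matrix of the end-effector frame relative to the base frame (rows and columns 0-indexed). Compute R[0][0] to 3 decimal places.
End-effector x-axis (col 0 of R) = (-0.8660,-0.5000,0.0000)
R[0][0] = -0.8660

-0.866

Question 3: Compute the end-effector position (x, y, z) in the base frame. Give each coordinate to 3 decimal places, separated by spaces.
after link 1: o_1 = (1.0000, 1.7321, 3.0000)
after link 2: o_2 = (3.5000, 6.0622, 6.0000)
after link 3: o_3 = (1.5000, 9.5263, 7.0000)
after link 4: o_4 = (-1.9641, 7.5263, 7.0000)
after link 5: o_5 = (-1.4465, 9.4581, 7.0000)
after link 6: o_6 = (-3.1785, 8.4581, 6.0000)

-3.179 8.458 6.000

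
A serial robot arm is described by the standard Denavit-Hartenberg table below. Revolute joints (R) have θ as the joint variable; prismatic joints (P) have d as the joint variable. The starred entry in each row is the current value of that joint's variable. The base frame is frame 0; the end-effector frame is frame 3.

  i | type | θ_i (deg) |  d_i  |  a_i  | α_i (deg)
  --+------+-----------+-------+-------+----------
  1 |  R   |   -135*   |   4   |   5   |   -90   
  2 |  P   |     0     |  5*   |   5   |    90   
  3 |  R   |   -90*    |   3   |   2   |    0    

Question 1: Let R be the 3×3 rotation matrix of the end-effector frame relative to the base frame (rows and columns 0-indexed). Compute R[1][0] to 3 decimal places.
0.707

End-effector x-axis (col 0 of R) = (-0.7071,0.7071,0.0000)
R[1][0] = 0.7071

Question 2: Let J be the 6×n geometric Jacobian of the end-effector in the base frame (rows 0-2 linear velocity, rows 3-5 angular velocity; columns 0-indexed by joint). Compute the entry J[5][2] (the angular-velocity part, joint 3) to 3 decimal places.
1.000

axis z_2 = (0.0000,0.0000,1.0000); lever o_n−o_2 = (-1.4142,1.4142,3.0000)
cross product → J_v[:, 2] = (-1.4142,-1.4142,0.0000)
J_ω[:, 2] = z_2
entry J[5][2] = 1.0000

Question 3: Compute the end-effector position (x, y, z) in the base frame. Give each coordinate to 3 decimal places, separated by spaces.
after link 1: o_1 = (-3.5355, -3.5355, 4.0000)
after link 2: o_2 = (-3.5355, -10.6066, 4.0000)
after link 3: o_3 = (-4.9497, -9.1924, 7.0000)

-4.950 -9.192 7.000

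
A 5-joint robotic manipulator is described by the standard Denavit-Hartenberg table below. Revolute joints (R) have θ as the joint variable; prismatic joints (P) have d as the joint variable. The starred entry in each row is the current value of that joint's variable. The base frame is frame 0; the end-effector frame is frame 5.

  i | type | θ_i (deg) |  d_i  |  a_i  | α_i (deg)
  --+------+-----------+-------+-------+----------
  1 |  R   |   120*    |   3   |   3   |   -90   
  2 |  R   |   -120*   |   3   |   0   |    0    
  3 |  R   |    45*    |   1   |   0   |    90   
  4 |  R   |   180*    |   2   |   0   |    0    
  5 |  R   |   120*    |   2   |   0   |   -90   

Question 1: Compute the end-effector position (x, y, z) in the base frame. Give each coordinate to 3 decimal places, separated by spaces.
-3.032 -2.748 4.035

after link 1: o_1 = (-1.5000, 2.5981, 3.0000)
after link 2: o_2 = (-4.0981, 1.0981, 3.0000)
after link 3: o_3 = (-4.9641, 0.5981, 3.0000)
after link 4: o_4 = (-3.9982, -1.0750, 3.5176)
after link 5: o_5 = (-3.0322, -2.7480, 4.0353)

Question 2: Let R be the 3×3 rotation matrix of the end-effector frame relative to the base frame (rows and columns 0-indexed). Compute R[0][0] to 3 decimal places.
End-effector x-axis (col 0 of R) = (0.6853,0.5451,0.4830)
R[0][0] = 0.6853

0.685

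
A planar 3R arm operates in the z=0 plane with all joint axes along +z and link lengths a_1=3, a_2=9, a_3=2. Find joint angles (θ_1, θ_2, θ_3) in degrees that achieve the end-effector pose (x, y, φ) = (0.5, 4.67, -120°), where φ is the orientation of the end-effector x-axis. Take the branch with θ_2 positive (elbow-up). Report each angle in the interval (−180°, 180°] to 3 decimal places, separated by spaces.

wrist centre = target − a_3·(cos φ, sin φ) = (1.5000, 6.4021)
cos θ_2 = (43.2363−3²−9²)/(2·3·9) = -0.8660; θ_2 = 149.9965° (elbow-up)
β = atan2(6.4021,1.5000) = 76.8135°; ψ = atan2(4.5005,-4.7940) = 136.8086°
θ_1 = β − ψ = -59.9951°
θ_3 = φ − θ_1 − θ_2 = 149.9986° (wrapped to (-180°,180°])

-59.995 149.997 149.999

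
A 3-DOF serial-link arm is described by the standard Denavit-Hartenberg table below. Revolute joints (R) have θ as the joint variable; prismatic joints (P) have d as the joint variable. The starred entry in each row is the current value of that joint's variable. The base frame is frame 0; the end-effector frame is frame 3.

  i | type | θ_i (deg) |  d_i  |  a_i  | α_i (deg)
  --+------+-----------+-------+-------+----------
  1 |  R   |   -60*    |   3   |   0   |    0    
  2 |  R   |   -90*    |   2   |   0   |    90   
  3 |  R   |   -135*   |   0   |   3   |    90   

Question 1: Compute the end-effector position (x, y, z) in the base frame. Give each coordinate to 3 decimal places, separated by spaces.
after link 1: o_1 = (0.0000, 0.0000, 3.0000)
after link 2: o_2 = (0.0000, 0.0000, 5.0000)
after link 3: o_3 = (1.8371, 1.0607, 2.8787)

1.837 1.061 2.879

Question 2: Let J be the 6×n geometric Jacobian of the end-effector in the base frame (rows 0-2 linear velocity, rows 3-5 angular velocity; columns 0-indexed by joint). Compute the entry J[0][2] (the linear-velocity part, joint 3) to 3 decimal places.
-1.837

axis z_2 = (-0.5000,0.8660,0.0000); lever o_n−o_2 = (1.8371,1.0607,-2.1213)
cross product → J_v[:, 2] = (-1.8371,-1.0607,-2.1213)
J_ω[:, 2] = z_2
entry J[0][2] = -1.8371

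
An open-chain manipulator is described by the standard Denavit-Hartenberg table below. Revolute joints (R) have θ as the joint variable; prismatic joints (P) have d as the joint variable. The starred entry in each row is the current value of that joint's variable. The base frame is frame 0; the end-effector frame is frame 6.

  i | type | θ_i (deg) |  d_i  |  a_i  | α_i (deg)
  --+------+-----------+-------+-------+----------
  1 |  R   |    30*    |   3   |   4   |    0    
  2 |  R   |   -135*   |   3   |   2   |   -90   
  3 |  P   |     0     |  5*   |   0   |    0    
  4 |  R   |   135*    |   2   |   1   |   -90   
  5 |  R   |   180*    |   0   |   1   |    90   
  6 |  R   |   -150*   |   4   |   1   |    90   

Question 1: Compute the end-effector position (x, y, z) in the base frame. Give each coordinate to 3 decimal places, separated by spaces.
after link 1: o_1 = (3.4641, 2.0000, 3.0000)
after link 2: o_2 = (2.9465, 0.0681, 6.0000)
after link 3: o_3 = (7.7761, -1.2259, 6.0000)
after link 4: o_4 = (9.8910, -1.0606, 5.2929)
after link 5: o_5 = (9.7079, -1.7436, 6.0000)
after link 6: o_6 = (5.9112, -0.4583, 5.0341)

5.911 -0.458 5.034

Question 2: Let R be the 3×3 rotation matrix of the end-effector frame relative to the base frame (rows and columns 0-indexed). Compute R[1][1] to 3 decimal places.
0.259

End-effector y-axis (col 1 of R) = (-0.9659,0.2588,-0.0000)
R[1][1] = 0.2588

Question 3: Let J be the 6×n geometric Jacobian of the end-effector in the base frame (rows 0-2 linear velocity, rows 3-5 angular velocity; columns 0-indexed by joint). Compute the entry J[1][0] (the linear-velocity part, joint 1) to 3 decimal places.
axis z_0 = ẑ; lever o_n−o_0 = (5.9112,-0.4583,5.0341)
cross product → J_v[:, 0] = (0.4583,5.9112,-0.0000)
J_ω[:, 0] = z_0
entry J[1][0] = 5.9112

5.911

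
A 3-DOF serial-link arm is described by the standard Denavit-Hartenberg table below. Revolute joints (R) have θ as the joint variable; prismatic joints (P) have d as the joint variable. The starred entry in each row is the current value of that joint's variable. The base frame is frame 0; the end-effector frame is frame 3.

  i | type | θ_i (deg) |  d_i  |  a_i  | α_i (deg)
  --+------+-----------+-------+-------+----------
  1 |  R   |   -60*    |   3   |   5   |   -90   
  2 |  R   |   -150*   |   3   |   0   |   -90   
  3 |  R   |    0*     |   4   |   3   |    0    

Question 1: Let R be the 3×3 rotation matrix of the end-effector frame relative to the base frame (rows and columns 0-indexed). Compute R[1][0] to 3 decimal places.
0.750

End-effector x-axis (col 0 of R) = (-0.4330,0.7500,0.5000)
R[1][0] = 0.7500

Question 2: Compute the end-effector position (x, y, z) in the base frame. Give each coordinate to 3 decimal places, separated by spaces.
after link 1: o_1 = (2.5000, -4.3301, 3.0000)
after link 2: o_2 = (5.0981, -2.8301, 3.0000)
after link 3: o_3 = (4.7990, -2.3122, 7.9641)

4.799 -2.312 7.964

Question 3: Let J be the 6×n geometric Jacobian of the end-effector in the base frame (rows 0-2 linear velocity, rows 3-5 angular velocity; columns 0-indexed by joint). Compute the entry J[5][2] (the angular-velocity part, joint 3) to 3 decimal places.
0.866

axis z_2 = (0.2500,-0.4330,0.8660); lever o_n−o_2 = (-0.2990,0.5179,4.9641)
cross product → J_v[:, 2] = (-2.5981,-1.5000,0.0000)
J_ω[:, 2] = z_2
entry J[5][2] = 0.8660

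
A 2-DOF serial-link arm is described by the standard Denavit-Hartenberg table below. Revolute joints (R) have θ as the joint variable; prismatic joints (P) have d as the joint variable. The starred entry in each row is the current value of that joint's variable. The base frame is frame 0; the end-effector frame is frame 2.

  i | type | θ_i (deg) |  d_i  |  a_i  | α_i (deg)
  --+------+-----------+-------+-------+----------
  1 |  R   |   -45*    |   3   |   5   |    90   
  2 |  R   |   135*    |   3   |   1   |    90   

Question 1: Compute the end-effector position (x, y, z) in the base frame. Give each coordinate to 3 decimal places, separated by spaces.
0.914 -5.157 3.707

after link 1: o_1 = (3.5355, -3.5355, 3.0000)
after link 2: o_2 = (0.9142, -5.1569, 3.7071)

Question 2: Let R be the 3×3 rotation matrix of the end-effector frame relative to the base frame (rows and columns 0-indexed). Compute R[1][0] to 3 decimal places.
End-effector x-axis (col 0 of R) = (-0.5000,0.5000,0.7071)
R[1][0] = 0.5000

0.500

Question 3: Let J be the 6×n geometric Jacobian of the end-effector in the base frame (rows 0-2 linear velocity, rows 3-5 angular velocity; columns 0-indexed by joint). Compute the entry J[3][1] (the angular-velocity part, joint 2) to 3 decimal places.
axis z_1 = (-0.7071,-0.7071,0.0000); lever o_n−o_1 = (-2.6213,-1.6213,0.7071)
cross product → J_v[:, 1] = (-0.5000,0.5000,-0.7071)
J_ω[:, 1] = z_1
entry J[3][1] = -0.7071

-0.707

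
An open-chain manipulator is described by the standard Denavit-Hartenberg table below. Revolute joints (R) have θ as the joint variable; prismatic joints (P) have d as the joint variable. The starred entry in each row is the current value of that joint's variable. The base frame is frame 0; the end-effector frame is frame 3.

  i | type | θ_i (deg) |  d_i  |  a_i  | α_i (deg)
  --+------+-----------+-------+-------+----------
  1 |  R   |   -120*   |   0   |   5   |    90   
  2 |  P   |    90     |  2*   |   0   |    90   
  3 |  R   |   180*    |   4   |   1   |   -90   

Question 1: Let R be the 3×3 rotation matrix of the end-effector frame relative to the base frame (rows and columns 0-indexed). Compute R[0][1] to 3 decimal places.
End-effector y-axis (col 1 of R) = (0.5000,0.8660,0.0000)
R[0][1] = 0.5000

0.500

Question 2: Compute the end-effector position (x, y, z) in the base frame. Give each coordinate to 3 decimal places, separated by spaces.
-6.232 -6.794 -1.000

after link 1: o_1 = (-2.5000, -4.3301, 0.0000)
after link 2: o_2 = (-4.2321, -3.3301, 0.0000)
after link 3: o_3 = (-6.2321, -6.7942, -1.0000)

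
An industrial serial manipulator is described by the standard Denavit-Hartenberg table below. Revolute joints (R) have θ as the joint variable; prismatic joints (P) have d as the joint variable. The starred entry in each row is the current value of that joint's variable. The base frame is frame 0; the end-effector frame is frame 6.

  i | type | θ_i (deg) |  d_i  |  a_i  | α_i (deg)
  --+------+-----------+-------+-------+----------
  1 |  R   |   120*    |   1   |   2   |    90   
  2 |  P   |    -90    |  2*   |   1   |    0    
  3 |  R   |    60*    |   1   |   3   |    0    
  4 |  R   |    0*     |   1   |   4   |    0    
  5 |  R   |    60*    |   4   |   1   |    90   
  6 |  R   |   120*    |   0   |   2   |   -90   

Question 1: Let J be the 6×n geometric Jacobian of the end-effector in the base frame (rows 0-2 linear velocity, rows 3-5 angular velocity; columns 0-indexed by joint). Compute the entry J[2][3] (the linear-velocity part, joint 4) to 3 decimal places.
3.464

axis z_3 = (0.8660,0.5000,0.0000); lever o_n−o_3 = (4.0981,6.3660,-2.0000)
cross product → J_v[:, 3] = (-1.0000,1.7321,3.4641)
J_ω[:, 3] = z_3
entry J[2][3] = 3.4641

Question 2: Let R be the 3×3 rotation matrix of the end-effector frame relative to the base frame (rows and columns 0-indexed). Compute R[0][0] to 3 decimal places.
0.967

End-effector x-axis (col 0 of R) = (0.9665,0.0580,-0.2500)
R[0][0] = 0.9665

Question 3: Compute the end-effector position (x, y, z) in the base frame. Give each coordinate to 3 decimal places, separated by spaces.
4.397 11.848 -3.500

after link 1: o_1 = (-1.0000, 1.7321, 1.0000)
after link 2: o_2 = (0.7321, 2.7321, 0.0000)
after link 3: o_3 = (0.2990, 5.4821, -1.5000)
after link 4: o_4 = (-0.5670, 8.9821, -3.5000)
after link 5: o_5 = (2.4641, 11.7321, -3.0000)
after link 6: o_6 = (4.3971, 11.8481, -3.5000)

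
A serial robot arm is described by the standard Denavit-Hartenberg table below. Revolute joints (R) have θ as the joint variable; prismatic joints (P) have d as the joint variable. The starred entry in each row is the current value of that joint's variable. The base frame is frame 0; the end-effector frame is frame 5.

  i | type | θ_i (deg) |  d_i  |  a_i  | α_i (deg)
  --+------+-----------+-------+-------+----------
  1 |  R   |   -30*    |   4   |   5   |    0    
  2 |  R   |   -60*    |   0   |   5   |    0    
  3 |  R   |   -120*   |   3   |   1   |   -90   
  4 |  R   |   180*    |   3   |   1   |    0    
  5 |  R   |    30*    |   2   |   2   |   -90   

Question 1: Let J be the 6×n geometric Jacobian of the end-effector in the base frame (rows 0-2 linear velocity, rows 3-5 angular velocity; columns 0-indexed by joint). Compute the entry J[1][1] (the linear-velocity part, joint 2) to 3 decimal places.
axis z_1 = (0.0000,0.0000,1.0000); lever o_n−o_1 = (-1.0000,-10.1962,4.0000)
cross product → J_v[:, 1] = (10.1962,-1.0000,0.0000)
J_ω[:, 1] = z_1
entry J[1][1] = -1.0000

-1.000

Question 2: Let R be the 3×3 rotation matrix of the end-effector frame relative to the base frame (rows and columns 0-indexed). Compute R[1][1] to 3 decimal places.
End-effector y-axis (col 1 of R) = (0.5000,0.8660,-0.0000)
R[1][1] = 0.8660

0.866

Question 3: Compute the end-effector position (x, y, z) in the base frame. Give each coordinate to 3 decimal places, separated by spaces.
after link 1: o_1 = (4.3301, -2.5000, 4.0000)
after link 2: o_2 = (4.3301, -7.5000, 4.0000)
after link 3: o_3 = (3.4641, -7.0000, 7.0000)
after link 4: o_4 = (2.8301, -10.0981, 7.0000)
after link 5: o_5 = (3.3301, -12.6962, 8.0000)

3.330 -12.696 8.000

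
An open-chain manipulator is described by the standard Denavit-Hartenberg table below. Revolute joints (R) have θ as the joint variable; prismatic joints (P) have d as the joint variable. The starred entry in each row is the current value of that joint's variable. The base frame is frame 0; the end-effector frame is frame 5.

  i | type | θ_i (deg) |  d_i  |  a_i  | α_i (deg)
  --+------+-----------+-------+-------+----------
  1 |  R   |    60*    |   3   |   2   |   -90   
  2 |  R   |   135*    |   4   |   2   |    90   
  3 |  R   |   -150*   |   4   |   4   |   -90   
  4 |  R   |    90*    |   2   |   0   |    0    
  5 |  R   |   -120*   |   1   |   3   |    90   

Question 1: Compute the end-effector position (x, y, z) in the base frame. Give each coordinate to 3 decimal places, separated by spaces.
5.370 5.507 0.677

after link 1: o_1 = (1.0000, 1.7321, 3.0000)
after link 2: o_2 = (-3.1712, 2.5073, 1.5858)
after link 3: o_3 = (1.1998, 6.0781, 1.2068)
after link 4: o_4 = (2.3462, 4.5997, 0.4997)
after link 5: o_5 = (5.3703, 5.5074, 0.6765)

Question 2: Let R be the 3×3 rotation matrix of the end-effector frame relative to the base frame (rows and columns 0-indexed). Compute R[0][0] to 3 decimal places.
0.817

End-effector x-axis (col 0 of R) = (0.8169,0.5490,0.1768)
R[0][0] = 0.8169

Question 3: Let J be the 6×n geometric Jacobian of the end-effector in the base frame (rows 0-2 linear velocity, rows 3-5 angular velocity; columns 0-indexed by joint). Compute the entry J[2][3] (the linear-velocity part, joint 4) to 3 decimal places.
axis z_3 = (0.5732,-0.7392,-0.3536); lever o_n−o_3 = (4.1705,-0.5707,-0.5303)
cross product → J_v[:, 3] = (0.1902,-1.1705,2.7557)
J_ω[:, 3] = z_3
entry J[2][3] = 2.7557

2.756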